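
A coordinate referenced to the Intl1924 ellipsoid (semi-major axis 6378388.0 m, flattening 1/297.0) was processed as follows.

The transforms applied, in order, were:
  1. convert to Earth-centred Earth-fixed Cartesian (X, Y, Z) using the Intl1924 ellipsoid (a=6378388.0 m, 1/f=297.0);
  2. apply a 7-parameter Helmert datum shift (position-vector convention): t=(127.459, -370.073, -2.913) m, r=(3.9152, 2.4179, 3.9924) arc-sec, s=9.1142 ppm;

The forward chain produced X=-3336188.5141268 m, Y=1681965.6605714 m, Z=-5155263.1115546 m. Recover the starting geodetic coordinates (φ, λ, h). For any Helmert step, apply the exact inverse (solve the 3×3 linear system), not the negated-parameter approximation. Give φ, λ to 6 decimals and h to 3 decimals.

φ=-54.250271°, λ=153.240310°, h=2601.748 m

start: X=-3336188.5141, Y=1681965.6606, Z=-5155263.1116 m
→ Helmert⁻¹: X=-3336192.5719, Y=1682287.1203, Z=-5155284.2530
→ geod (Bowring, a=6378388.000): φ=-54.25027100°, λ=153.24031000°, h=2601.7480 m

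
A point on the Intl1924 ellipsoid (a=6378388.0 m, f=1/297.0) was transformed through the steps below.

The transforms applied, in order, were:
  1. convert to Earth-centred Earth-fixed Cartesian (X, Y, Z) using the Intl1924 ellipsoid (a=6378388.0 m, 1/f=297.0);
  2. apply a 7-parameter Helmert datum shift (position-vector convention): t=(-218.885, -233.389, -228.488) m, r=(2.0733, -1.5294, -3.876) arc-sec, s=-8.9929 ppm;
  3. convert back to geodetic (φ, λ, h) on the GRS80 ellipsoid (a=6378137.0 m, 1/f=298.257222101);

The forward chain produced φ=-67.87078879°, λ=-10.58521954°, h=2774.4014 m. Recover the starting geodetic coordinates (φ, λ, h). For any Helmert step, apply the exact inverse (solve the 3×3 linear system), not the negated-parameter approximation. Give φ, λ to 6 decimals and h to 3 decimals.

φ=-67.869469°, λ=-10.579308°, h=2512.317 m

start: φ=-67.870789°, λ=-10.585220°, h=2774.401 m
→ ECEF (a=6378137.000, f=1/298.257222101): X=2369576.5887, Y=-442821.5526, Z=-5888249.3140
→ Helmert⁻¹: X=2369781.4438, Y=-442606.7973, Z=-5888086.8992
→ geod (Bowring, a=6378388.000): φ=-67.86946900°, λ=-10.57930800°, h=2512.3170 m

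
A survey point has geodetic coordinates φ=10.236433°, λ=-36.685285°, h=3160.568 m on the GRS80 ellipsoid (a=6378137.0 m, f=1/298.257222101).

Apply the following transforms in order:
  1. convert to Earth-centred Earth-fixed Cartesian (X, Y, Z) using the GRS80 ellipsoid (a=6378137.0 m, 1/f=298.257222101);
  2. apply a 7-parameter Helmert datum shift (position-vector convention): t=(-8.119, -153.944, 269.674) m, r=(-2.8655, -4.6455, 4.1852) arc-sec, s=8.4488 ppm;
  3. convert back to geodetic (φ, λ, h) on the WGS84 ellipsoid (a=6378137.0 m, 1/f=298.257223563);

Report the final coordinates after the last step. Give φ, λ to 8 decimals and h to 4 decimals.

start: φ=10.236433°, λ=-36.685285°, h=3160.568 m
→ ECEF (a=6378137.000, f=1/298.257222101): X=5036426.5591, Y=-3752024.9238, Z=1126554.9834
→ Helmert 7p (PV): X=5036511.7501, Y=-3752092.7252, Z=1126999.7317
→ geod (Bowring, a=6378137.000): φ=10.24021305°, λ=-36.68531672°, h=3346.7092 m

φ=10.24021305°, λ=-36.68531672°, h=3346.7092 m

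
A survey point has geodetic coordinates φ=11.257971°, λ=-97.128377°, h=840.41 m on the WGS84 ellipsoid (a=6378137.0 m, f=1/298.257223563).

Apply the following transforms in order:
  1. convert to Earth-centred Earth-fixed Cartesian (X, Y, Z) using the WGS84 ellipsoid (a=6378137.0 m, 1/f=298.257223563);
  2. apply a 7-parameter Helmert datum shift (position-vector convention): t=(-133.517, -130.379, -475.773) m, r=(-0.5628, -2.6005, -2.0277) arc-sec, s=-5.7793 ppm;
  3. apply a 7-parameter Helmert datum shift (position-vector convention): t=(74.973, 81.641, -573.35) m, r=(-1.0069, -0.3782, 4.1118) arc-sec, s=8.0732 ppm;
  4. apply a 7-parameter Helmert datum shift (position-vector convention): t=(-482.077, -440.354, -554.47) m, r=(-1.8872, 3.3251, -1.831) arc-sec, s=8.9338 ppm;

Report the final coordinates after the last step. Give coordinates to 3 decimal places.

start: φ=11.257971°, λ=-97.128377°, h=840.410 m
→ ECEF (a=6378137.000, f=1/298.257223563): X=-776453.4868, Y=-6208669.0248, Z=1237169.2276
→ Helmert 7p (PV): X=-776659.1485, Y=-6208752.5135, Z=1236693.4560
→ Helmert 7p (PV): X=-776468.9434, Y=-6208730.4424, Z=1236158.9748
→ Helmert 7p (PV): X=-776993.1445, Y=-6209208.0610, Z=1235684.8723

X=-776993.144 m, Y=-6209208.061 m, Z=1235684.872 m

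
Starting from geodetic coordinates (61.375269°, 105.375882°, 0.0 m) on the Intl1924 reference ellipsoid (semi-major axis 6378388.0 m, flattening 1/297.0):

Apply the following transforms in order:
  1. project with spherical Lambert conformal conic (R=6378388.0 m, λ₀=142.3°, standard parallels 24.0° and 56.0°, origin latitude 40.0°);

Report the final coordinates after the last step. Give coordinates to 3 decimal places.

start: φ=61.375269°, λ=105.375882°, h=0.000 m
→ lcc (R=6378388.0, λ₀=142.3°): E=-1983459.9892, N=2764523.7481

E=-1983459.989 m, N=2764523.748 m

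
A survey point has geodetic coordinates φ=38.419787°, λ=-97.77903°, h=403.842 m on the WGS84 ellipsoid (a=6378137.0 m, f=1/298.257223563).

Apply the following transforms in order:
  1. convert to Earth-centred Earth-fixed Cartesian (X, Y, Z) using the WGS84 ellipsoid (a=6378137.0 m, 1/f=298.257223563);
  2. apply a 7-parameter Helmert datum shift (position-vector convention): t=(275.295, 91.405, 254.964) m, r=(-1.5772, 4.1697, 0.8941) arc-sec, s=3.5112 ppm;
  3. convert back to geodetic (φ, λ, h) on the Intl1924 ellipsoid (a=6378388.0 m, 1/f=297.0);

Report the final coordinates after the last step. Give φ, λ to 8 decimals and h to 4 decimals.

φ=38.42369382°, λ=-97.77494260°, h=268.9495 m

start: φ=38.419787°, λ=-97.779030°, h=403.842 m
→ ECEF (a=6378137.000, f=1/298.257223563): X=-677295.8638, Y=-4957874.8858, Z=3942308.0818
→ Helmert 7p (PV): X=-676921.7607, Y=-4957773.6799, Z=3942628.4902
→ geod (Bowring, a=6378388.000): φ=38.42369382°, λ=-97.77494260°, h=268.9495 m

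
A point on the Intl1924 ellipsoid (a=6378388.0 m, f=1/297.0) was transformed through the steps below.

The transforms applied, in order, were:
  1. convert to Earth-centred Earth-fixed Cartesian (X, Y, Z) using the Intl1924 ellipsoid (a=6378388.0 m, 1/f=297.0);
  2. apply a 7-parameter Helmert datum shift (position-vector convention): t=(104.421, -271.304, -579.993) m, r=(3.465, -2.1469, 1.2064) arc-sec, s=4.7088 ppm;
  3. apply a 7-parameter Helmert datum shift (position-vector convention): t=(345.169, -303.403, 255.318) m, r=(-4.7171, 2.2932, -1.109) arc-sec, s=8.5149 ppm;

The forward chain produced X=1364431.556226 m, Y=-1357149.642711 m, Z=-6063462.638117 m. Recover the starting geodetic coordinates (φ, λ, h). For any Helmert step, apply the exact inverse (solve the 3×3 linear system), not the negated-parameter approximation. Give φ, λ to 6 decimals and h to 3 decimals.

start: X=1364431.5562, Y=-1357149.6427, Z=-6063462.6381 m
→ Helmert⁻¹: X=1364149.4811, Y=-1356688.6807, Z=-6063682.1846
→ Helmert⁻¹: X=1363967.5959, Y=-1356520.8194, Z=-6063065.0507
→ geod (Bowring, a=6378388.000): φ=-72.50792700°, λ=-44.84316500°, h=2053.7330 m

φ=-72.507927°, λ=-44.843165°, h=2053.733 m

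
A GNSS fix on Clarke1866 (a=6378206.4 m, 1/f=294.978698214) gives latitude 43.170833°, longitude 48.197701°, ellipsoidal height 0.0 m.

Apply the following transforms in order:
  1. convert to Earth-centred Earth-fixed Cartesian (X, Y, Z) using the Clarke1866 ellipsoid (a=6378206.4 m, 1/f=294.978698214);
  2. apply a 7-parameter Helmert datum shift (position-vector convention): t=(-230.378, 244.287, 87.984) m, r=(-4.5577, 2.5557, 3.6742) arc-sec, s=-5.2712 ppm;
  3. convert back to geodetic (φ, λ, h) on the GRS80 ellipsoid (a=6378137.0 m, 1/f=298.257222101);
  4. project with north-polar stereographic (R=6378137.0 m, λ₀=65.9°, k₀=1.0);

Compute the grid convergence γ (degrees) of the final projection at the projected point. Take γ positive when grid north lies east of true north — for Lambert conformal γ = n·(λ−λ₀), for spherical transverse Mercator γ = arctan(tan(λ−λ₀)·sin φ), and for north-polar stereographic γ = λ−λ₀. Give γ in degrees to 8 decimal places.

start: φ=43.170833°, λ=48.197701°, h=0.000 m
→ ECEF (a=6378206.400, f=1/294.978698214): X=3105594.9360, Y=3473138.4366, Z=4341160.8053
→ Helmert 7p (PV): X=3105340.1093, Y=3473515.6591, Z=4341110.6836
→ geod (Bowring, a=6378137.000): φ=43.16768146°, λ=48.20312904°, h=5.1699 m
→ into stereo (λ₀=65.9°): φ=43.16768146°, λ−λ₀=-17.69687096°
convergence γ = -17.69687096°

-17.69687096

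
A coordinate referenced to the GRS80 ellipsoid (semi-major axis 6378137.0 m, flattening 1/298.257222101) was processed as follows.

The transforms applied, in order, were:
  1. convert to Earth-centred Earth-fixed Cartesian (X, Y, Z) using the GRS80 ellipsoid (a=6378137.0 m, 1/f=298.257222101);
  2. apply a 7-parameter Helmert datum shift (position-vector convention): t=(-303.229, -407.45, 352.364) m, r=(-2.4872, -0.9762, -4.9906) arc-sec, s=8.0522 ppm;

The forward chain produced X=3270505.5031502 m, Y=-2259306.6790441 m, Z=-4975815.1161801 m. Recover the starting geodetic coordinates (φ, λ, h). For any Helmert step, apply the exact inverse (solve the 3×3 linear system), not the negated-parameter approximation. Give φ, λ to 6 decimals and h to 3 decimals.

φ=-51.569741°, λ=-34.627987°, h=3805.508 m

start: X=3270505.5032, Y=-2259306.6790, Z=-4975815.1162 m
→ Helmert⁻¹: X=3270813.4947, Y=-2258741.8983, Z=-4976170.1279
→ geod (Bowring, a=6378137.000): φ=-51.56974100°, λ=-34.62798700°, h=3805.5080 m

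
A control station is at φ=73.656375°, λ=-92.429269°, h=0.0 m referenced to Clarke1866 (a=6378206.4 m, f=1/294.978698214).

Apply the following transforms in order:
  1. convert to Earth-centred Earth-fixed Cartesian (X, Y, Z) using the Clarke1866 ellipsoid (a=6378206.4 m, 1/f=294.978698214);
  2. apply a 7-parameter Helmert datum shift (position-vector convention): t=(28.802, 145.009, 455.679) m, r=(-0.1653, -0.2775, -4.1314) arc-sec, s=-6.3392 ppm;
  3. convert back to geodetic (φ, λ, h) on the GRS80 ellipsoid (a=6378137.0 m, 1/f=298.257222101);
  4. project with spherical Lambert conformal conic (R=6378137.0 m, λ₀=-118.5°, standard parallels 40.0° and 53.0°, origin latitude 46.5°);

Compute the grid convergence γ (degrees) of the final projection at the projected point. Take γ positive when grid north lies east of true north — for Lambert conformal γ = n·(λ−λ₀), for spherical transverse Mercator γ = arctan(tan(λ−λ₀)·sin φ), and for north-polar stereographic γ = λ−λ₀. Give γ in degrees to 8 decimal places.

18.95145832

start: φ=73.656375°, λ=-92.429269°, h=0.000 m
→ ECEF (a=6378206.400, f=1/294.978698214): X=-76313.1148, Y=-1798812.3404, Z=6098077.4855
→ Helmert 7p (PV): X=-76328.0624, Y=-1798649.5129, Z=6098495.8464
→ geod (Bowring, a=6378137.000): φ=73.65766857°, λ=-92.42996395°, h=206.2411 m
→ into lcc (λ₀=-118.5°): φ=73.65766857°, λ−λ₀=26.07003605°
convergence γ = 18.95145832°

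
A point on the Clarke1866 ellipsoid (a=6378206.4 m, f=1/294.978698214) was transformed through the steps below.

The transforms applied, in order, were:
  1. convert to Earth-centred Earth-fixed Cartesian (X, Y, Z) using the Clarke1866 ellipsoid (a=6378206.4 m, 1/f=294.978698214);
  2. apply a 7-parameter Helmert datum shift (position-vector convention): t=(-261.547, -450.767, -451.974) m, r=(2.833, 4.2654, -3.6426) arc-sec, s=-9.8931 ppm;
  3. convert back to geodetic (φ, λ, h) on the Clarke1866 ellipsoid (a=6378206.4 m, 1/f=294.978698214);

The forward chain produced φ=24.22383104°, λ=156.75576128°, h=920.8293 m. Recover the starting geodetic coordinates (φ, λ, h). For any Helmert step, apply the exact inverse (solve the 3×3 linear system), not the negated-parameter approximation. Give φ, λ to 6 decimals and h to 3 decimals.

start: φ=24.223831°, λ=156.755761°, h=920.829 m
→ ECEF (a=6378206.400, f=1/294.978698214): X=-5348293.1706, Y=2297171.0563, Z=2601139.7239
→ Helmert⁻¹: X=-5348178.9042, Y=2297585.8369, Z=2601475.2829
→ geod (Bowring, a=6378206.400): φ=24.22637600°, λ=156.75156600°, h=1112.0640 m

φ=24.226376°, λ=156.751566°, h=1112.064 m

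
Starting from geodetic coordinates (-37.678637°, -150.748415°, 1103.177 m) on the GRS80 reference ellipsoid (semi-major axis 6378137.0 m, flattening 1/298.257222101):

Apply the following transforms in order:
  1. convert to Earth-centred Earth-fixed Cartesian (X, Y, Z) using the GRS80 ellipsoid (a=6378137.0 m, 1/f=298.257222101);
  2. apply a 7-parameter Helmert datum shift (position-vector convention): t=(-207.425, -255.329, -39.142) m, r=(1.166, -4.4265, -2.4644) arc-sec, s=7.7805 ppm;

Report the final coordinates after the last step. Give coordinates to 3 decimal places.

X=-4410747.237 m, Y=-2470392.046 m, Z=-3878127.058 m

start: φ=-37.678637°, λ=-150.748415°, h=1103.177 m
→ ECEF (a=6378137.000, f=1/298.257222101): X=-4410559.2045, Y=-2470192.1162, Z=-3877949.1270
→ Helmert 7p (PV): X=-4410747.2368, Y=-2470392.0460, Z=-3878127.0579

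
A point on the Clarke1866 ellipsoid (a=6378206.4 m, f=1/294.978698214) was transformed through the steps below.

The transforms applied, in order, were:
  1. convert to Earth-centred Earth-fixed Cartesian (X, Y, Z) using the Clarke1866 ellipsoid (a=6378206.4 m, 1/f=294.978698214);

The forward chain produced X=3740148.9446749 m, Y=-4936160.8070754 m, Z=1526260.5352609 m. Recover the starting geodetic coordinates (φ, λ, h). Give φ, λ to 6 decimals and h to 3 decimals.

start: X=3740148.9447, Y=-4936160.8071, Z=1526260.5353 m
→ geod (Bowring, a=6378206.400): φ=13.93507300°, λ=-52.84864400°, h=1428.3960 m

φ=13.935073°, λ=-52.848644°, h=1428.396 m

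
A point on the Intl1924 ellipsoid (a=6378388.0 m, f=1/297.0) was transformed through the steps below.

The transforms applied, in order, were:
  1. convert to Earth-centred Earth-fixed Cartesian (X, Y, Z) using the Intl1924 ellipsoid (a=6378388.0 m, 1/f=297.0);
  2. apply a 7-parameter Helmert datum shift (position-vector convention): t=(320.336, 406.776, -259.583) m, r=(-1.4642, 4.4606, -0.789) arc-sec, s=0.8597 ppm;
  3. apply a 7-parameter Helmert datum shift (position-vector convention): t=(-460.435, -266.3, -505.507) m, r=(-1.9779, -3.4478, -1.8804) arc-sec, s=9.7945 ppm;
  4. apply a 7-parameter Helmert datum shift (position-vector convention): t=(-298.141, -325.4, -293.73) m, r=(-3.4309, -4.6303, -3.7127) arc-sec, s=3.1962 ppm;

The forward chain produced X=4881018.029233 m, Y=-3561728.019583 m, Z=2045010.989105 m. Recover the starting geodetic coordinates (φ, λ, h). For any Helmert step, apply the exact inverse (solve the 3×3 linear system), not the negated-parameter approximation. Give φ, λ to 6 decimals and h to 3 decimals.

start: X=4881018.0292, Y=-3561728.0196, Z=2045010.9891 m
→ Helmert⁻¹: X=4881410.5813, Y=-3561337.3905, Z=2045129.3650
→ Helmert⁻¹: X=4881889.8563, Y=-3561011.3210, Z=2045499.0865
→ Helmert⁻¹: X=4881534.7042, Y=-3561410.8852, Z=2045837.1957
→ geod (Bowring, a=6378388.000): φ=18.82215100°, λ=-36.11328900°, h=3366.5540 m

φ=18.822151°, λ=-36.113289°, h=3366.554 m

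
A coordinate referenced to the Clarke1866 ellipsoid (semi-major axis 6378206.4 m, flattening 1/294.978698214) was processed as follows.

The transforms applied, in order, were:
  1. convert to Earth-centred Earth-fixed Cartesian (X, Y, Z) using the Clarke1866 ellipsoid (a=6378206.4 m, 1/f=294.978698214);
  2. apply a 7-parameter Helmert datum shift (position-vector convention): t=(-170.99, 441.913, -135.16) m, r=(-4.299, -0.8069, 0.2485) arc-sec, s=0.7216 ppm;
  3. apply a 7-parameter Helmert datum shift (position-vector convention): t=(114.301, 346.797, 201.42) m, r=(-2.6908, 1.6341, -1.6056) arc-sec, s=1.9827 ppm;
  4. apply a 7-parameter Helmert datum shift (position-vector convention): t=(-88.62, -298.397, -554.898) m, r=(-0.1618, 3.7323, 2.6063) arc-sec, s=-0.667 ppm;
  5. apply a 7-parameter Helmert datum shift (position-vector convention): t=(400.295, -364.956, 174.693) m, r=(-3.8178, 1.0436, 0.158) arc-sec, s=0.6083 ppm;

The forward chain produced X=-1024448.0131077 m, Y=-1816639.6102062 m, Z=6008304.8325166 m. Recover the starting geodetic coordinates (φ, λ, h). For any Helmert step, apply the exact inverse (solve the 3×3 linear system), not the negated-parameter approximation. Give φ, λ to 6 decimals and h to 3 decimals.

start: X=-1024448.0131, Y=-1816639.6102, Z=6008304.8325 m
→ Helmert⁻¹: X=-1024879.4741, Y=-1816383.9693, Z=6008087.6795
→ Helmert⁻¹: X=-1024923.2093, Y=-1816078.5463, Z=6008626.6150
→ Helmert⁻¹: X=-1025068.9384, Y=-1816508.1028, Z=6008381.4642
→ Helmert⁻¹: X=-1024875.8931, Y=-1817072.6995, Z=6008478.4260
→ geod (Bowring, a=6378206.400): φ=70.97296300°, λ=-119.42412000°, h=1441.4740 m

φ=70.972963°, λ=-119.424120°, h=1441.474 m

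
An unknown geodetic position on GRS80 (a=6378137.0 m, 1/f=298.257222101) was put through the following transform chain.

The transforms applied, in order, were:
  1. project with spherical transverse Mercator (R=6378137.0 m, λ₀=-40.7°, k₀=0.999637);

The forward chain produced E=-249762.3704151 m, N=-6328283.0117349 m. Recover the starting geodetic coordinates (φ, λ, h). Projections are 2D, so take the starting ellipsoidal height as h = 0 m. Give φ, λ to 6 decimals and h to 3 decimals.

φ=-56.801324°, λ=-44.800561°, h=0.000 m

start: E=-249762.3704, N=-6328283.0117 m
→ tm⁻¹: φ=-56.80132400°, λ=-44.80056100°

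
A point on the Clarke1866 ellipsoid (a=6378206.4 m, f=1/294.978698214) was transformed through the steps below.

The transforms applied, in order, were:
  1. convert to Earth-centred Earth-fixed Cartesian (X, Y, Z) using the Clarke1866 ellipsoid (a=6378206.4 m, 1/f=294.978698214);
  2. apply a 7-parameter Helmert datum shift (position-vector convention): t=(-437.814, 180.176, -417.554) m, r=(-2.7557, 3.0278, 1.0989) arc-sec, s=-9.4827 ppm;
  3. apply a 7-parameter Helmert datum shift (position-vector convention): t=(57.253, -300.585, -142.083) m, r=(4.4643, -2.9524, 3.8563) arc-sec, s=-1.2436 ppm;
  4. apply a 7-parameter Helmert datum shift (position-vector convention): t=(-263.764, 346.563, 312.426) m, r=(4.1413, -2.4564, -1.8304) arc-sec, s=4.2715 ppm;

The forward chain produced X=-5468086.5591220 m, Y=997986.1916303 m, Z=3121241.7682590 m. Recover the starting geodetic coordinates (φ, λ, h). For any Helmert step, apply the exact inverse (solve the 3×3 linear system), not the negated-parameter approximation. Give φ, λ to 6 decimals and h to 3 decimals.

start: X=-5468086.5591, Y=997986.1916, Z=3121241.7683 m
→ Helmert⁻¹: X=-5467771.1252, Y=997649.5074, Z=3120961.0964
→ Helmert⁻¹: X=-5467771.8420, Y=998121.1113, Z=3121163.7216
→ Helmert⁻¹: X=-5467426.3787, Y=997937.8230, Z=3121543.9520
→ geod (Bowring, a=6378206.400): φ=29.48739400°, λ=169.65599900°, h=1374.8450 m

φ=29.487394°, λ=169.655999°, h=1374.845 m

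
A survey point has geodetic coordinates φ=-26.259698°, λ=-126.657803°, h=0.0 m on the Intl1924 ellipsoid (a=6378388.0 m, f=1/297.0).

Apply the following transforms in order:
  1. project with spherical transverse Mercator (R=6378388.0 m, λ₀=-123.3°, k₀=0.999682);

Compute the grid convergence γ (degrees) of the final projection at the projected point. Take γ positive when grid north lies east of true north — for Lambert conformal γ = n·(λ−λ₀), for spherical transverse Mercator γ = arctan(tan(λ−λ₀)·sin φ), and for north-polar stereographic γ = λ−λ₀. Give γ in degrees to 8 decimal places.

1.48699720

start: φ=-26.259698°, λ=-126.657803°, h=0.000 m
→ into tm (λ₀=-123.3°): φ=-26.25969800°, λ−λ₀=-3.35780300°
convergence γ = 1.48699720°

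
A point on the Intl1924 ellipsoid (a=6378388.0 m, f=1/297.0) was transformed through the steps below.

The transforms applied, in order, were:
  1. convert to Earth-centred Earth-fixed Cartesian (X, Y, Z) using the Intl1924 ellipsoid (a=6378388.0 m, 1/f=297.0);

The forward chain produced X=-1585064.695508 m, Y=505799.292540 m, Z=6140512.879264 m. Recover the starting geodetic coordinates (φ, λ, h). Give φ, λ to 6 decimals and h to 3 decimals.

start: X=-1585064.6955, Y=505799.2925, Z=6140512.8793 m
→ geod (Bowring, a=6378388.000): φ=74.93659500°, λ=162.30194800°, h=3556.7200 m

φ=74.936595°, λ=162.301948°, h=3556.720 m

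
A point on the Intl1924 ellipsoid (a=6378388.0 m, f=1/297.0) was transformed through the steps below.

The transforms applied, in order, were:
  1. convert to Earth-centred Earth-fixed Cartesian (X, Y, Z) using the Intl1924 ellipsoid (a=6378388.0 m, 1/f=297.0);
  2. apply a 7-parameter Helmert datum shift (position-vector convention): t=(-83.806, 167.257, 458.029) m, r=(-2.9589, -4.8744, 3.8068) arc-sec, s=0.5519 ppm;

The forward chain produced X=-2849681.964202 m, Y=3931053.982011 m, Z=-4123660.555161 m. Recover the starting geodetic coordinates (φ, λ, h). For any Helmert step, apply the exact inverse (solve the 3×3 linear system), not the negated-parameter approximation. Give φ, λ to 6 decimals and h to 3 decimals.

start: X=-2849681.9642, Y=3931053.9820, Z=-4123660.5552 m
→ Helmert⁻¹: X=-2849621.4927, Y=3930996.3071, Z=-4123992.5758
→ geod (Bowring, a=6378388.000): φ=-40.53518000°, λ=125.93876000°, h=912.9970 m

φ=-40.535180°, λ=125.938760°, h=912.997 m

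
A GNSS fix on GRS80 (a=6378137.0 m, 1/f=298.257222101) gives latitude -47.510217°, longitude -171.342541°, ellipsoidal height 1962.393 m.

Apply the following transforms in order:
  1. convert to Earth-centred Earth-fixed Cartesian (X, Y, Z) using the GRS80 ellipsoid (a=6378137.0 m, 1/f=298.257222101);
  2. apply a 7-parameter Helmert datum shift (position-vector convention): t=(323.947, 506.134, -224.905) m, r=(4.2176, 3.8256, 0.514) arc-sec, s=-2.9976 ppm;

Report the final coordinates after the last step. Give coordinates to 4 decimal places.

start: φ=-47.510217°, λ=-171.342541°, h=1962.393 m
→ ECEF (a=6378137.000, f=1/298.257222101): X=-4268164.0774, Y=-649878.0166, Z=-4681712.1607
→ Helmert 7p (PV): X=-4267912.5483, Y=-649284.8415, Z=-4681857.1586

X=-4267912.5483 m, Y=-649284.8415 m, Z=-4681857.1586 m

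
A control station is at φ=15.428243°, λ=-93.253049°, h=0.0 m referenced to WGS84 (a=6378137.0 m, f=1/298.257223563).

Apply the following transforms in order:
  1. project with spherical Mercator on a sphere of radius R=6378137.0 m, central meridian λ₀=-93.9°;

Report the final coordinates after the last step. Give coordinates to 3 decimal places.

E=72018.256 m, N=1738603.558 m

start: φ=15.428243°, λ=-93.253049°, h=0.000 m
→ merc (R=6378137.0, λ₀=-93.9°): E=72018.2559, N=1738603.5584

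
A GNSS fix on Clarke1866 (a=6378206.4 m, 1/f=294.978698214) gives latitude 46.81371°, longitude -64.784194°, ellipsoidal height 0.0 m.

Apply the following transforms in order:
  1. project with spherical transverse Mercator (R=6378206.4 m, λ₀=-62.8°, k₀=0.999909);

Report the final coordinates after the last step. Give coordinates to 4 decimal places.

start: φ=46.813710°, λ=-64.784194°, h=0.000 m
→ tm (R=6378206.4, λ₀=-62.8°): E=-151149.8381, N=5212769.4961

E=-151149.8381 m, N=5212769.4961 m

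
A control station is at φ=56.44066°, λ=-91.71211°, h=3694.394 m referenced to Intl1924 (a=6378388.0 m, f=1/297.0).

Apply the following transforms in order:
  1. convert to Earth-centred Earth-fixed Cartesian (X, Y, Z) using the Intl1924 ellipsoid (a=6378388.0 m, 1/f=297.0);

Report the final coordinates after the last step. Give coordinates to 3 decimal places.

start: φ=56.440660°, λ=-91.712110°, h=3694.394 m
→ ECEF (a=6378388.000, f=1/297.0): X=-105655.1302, Y=-3534697.6088, Z=5294911.0442

X=-105655.130 m, Y=-3534697.609 m, Z=5294911.044 m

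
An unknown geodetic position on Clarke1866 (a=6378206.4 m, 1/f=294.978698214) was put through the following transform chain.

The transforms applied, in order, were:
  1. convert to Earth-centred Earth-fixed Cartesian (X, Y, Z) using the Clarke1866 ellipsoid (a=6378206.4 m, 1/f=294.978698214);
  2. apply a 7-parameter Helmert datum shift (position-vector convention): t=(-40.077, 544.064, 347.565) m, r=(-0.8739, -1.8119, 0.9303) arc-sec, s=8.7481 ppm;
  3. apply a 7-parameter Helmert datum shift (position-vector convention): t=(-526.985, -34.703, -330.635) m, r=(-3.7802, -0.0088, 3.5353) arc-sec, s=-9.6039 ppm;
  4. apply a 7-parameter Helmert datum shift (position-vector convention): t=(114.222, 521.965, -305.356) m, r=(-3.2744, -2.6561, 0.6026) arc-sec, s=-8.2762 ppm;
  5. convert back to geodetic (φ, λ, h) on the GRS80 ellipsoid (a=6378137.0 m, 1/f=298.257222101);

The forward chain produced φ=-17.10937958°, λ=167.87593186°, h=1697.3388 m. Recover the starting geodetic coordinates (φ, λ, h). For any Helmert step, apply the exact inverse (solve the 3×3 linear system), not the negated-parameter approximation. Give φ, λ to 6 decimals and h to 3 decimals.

start: φ=-17.109380°, λ=167.875932°, h=1697.339 m
→ ECEF (a=6378137.000, f=1/298.257222101): X=-5963217.2684, Y=1281023.3316, Z=-1864905.4644
→ Helmert⁻¹: X=-5963401.1131, Y=1280558.9851, Z=-1864518.4203
→ Helmert⁻¹: X=-5962909.5236, Y=1280742.3537, Z=-1864181.9624
→ Helmert⁻¹: X=-5962827.8872, Y=1280221.8834, Z=-1864455.4130
→ geod (Bowring, a=6378206.400): φ=-17.10815800°, λ=167.88252500°, h=991.3770 m

φ=-17.108158°, λ=167.882525°, h=991.377 m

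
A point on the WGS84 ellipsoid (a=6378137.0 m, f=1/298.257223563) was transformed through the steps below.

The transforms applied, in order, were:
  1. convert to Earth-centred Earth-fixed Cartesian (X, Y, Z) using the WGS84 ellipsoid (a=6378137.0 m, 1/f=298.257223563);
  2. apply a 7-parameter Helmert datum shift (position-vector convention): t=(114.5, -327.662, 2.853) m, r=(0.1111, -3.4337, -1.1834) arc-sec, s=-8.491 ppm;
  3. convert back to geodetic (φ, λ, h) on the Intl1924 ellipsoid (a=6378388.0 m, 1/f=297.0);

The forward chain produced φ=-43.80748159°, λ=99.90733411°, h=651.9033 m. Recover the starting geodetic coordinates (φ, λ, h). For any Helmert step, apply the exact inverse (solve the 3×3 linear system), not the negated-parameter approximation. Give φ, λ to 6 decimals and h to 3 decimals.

start: φ=-43.807482°, λ=99.907334°, h=651.903 m
→ ECEF (a=6378388.000, f=1/297.0): X=-793345.3115, Y=4542230.7018, Z=-4393208.3275
→ Helmert⁻¹: X=-793565.7454, Y=4542590.0158, Z=-4393237.7198
→ geod (Bowring, a=6378137.000): φ=-43.80441000°, λ=99.90926400°, h=1162.3640 m

φ=-43.804410°, λ=99.909264°, h=1162.364 m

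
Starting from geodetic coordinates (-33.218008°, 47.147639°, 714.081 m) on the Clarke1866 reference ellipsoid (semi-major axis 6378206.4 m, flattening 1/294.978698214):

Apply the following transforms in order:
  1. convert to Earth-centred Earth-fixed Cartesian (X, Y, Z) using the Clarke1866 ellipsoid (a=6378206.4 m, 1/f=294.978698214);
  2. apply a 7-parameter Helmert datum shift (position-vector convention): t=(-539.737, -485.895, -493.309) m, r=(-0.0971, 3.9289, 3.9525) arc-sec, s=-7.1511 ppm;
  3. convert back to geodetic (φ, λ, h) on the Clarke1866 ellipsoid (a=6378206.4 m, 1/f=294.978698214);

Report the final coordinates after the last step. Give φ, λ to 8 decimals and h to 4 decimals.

φ=-33.22606699°, λ=47.14994525°, h=333.9854 m

start: φ=-33.218008°, λ=47.147639°, h=714.081 m
→ ECEF (a=6378206.400, f=1/294.978698214): X=3633144.2742, Y=3916253.7695, Z=-3474419.3154
→ Helmert 7p (PV): X=3632437.3327, Y=3915807.8521, Z=-3474958.8251
→ geod (Bowring, a=6378206.400): φ=-33.22606699°, λ=47.14994525°, h=333.9854 m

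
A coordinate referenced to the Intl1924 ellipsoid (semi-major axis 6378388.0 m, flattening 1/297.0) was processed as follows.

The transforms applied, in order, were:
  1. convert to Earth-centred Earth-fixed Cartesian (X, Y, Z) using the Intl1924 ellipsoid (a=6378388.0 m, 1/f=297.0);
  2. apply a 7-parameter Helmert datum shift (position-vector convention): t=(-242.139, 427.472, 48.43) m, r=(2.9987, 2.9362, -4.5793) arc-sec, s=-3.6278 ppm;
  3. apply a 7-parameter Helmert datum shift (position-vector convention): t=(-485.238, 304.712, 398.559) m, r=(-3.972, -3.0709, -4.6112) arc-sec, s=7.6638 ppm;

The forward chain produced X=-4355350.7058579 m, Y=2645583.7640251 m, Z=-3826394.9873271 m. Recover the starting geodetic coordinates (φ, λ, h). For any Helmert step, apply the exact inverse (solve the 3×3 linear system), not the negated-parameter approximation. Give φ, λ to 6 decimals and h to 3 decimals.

φ=-37.096222°, λ=148.729308°, h=1382.419 m

start: X=-4355350.7059, Y=2645583.7640, Z=-3826394.9873 m
→ Helmert⁻¹: X=-4354948.2011, Y=2645235.1103, Z=-3826648.4429
→ Helmert⁻¹: X=-4354726.0996, Y=2644664.9189, Z=-3826811.1938
→ geod (Bowring, a=6378388.000): φ=-37.09622200°, λ=148.72930800°, h=1382.4190 m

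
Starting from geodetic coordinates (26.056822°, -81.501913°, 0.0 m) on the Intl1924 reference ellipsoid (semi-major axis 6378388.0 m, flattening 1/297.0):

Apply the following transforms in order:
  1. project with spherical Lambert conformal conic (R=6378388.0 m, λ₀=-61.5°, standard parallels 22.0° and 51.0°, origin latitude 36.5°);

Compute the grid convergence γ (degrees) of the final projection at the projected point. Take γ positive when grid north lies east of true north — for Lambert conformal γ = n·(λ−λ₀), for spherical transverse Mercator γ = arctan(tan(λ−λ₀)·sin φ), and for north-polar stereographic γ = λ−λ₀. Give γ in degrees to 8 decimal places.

start: φ=26.056822°, λ=-81.501913°, h=0.000 m
→ into lcc (λ₀=-61.5°): φ=26.05682200°, λ−λ₀=-20.00191300°
convergence γ = -12.02908205°

-12.02908205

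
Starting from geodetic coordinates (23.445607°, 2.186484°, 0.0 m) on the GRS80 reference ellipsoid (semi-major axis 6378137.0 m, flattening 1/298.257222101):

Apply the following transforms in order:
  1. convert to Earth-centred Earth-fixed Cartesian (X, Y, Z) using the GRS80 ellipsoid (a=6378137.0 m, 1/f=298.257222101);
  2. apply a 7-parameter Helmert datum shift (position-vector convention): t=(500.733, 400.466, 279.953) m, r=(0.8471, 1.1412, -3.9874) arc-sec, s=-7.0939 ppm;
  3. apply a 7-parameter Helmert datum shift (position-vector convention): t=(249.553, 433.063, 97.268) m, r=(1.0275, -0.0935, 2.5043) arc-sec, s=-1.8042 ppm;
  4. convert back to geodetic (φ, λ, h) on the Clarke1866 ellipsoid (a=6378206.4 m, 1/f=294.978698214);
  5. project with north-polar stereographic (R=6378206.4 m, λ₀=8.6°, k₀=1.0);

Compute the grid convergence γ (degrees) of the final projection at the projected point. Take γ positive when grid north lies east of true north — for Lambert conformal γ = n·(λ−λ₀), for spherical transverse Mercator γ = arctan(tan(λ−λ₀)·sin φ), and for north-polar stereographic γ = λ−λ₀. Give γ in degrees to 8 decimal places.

-6.40628662

start: φ=23.445607°, λ=2.186484°, h=0.000 m
→ ECEF (a=6378137.000, f=1/298.257222101): X=5850387.1781, Y=223367.0820, Z=2522070.5274
→ Helmert 7p (PV): X=5850864.6807, Y=223642.5101, Z=2522301.1382
→ Helmert 7p (PV): X=5851099.8190, Y=224133.6412, Z=2522397.6218
→ geod (Bowring, a=6378206.400): φ=23.44721759°, λ=2.19371338°, h=778.5048 m
→ into stereo (λ₀=8.6°): φ=23.44721759°, λ−λ₀=-6.40628662°
convergence γ = -6.40628662°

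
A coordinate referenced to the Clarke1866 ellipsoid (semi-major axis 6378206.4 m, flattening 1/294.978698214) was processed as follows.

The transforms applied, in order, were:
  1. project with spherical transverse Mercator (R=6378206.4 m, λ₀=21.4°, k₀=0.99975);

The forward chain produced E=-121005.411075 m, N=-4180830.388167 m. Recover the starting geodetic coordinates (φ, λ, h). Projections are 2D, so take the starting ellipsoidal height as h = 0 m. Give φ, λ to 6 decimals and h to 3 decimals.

start: E=-121005.4111, N=-4180830.3882 m
→ tm⁻¹: φ=-37.55808800°, λ=20.02849200°

φ=-37.558088°, λ=20.028492°, h=0.000 m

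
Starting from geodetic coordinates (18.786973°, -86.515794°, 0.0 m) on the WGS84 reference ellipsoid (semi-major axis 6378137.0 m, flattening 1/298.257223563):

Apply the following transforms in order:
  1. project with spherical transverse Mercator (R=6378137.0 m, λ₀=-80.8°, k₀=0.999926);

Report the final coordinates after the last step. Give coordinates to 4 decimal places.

start: φ=18.786973°, λ=-86.515794°, h=0.000 m
→ tm (R=6378137.0, λ₀=-80.8°): E=-603128.3360, N=2100912.5372

E=-603128.3360 m, N=2100912.5372 m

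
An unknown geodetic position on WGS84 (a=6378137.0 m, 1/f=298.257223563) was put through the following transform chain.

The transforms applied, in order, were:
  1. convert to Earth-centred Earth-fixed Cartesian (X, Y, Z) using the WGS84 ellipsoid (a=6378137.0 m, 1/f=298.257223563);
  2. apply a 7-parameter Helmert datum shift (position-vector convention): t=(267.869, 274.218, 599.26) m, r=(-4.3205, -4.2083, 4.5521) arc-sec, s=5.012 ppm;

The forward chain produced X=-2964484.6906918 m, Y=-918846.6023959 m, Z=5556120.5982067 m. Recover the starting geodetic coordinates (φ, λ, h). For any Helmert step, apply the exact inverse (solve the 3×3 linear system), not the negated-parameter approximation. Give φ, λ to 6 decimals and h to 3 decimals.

φ=60.971519°, λ=-162.774319°, h=1980.153 m

start: X=-2964484.6907, Y=-918846.6024, Z=5556120.5982 m
→ Helmert⁻¹: X=-2964644.6394, Y=-919167.1548, Z=5555534.7268
→ geod (Bowring, a=6378137.000): φ=60.97151900°, λ=-162.77431900°, h=1980.1530 m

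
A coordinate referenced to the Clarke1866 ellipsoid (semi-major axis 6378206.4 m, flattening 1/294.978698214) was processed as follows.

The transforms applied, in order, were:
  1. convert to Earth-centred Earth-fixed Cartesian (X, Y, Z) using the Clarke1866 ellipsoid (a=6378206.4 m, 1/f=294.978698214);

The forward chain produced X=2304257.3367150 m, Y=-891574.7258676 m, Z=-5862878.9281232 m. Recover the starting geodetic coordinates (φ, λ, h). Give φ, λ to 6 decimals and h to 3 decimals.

φ=-67.287380°, λ=-21.152699°, h=2390.394 m

start: X=2304257.3367, Y=-891574.7259, Z=-5862878.9281 m
→ geod (Bowring, a=6378206.400): φ=-67.28738000°, λ=-21.15269900°, h=2390.3940 m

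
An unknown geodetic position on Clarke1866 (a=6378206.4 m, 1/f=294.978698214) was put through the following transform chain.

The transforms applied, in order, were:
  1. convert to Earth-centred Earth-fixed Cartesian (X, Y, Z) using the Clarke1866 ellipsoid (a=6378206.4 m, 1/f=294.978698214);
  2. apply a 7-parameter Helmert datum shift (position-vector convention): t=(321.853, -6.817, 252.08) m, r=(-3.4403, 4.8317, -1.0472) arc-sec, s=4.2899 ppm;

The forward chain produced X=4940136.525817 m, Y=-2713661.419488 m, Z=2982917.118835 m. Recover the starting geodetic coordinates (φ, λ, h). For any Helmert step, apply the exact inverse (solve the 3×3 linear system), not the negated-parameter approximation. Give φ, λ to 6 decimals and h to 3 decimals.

start: X=4940136.5258, Y=-2713661.4195, Z=2982917.1188 m
→ Helmert⁻¹: X=4939737.3893, Y=-2713667.6313, Z=2982722.6942
→ geod (Bowring, a=6378206.400): φ=28.04991500°, λ=-28.78239700°, h=3190.8060 m

φ=28.049915°, λ=-28.782397°, h=3190.806 m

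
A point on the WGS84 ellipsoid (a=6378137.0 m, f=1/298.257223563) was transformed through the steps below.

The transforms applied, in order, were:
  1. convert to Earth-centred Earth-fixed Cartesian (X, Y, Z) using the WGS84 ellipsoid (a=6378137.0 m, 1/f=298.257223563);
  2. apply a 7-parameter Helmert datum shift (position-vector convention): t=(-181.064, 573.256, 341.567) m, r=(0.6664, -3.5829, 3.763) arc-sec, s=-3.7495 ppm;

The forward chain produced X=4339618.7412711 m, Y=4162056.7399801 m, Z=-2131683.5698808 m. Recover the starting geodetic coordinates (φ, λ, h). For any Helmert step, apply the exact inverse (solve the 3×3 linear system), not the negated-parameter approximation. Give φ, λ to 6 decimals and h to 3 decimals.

φ=-19.646350°, λ=43.797536°, h=3732.854 m

start: X=4339618.7413, Y=4162056.7400, Z=-2131683.5699 m
→ Helmert⁻¹: X=4339854.9605, Y=4161413.0248, Z=-2132121.9606
→ geod (Bowring, a=6378137.000): φ=-19.64635000°, λ=43.79753600°, h=3732.8540 m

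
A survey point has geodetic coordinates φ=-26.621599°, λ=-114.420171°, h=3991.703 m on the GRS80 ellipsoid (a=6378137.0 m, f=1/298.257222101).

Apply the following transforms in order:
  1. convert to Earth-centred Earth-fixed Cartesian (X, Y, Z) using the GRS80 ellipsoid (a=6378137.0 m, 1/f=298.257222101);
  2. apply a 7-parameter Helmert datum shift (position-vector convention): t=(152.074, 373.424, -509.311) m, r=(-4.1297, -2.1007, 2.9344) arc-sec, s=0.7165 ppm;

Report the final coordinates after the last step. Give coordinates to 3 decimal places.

start: φ=-26.621599°, λ=-114.420171°, h=3991.703 m
→ ECEF (a=6378137.000, f=1/298.257222101): X=-2360394.6216, Y=-5198595.5018, Z=-2842584.3940
→ Helmert 7p (PV): X=-2360141.3313, Y=-5198316.2949, Z=-2843015.6982

X=-2360141.331 m, Y=-5198316.295 m, Z=-2843015.698 m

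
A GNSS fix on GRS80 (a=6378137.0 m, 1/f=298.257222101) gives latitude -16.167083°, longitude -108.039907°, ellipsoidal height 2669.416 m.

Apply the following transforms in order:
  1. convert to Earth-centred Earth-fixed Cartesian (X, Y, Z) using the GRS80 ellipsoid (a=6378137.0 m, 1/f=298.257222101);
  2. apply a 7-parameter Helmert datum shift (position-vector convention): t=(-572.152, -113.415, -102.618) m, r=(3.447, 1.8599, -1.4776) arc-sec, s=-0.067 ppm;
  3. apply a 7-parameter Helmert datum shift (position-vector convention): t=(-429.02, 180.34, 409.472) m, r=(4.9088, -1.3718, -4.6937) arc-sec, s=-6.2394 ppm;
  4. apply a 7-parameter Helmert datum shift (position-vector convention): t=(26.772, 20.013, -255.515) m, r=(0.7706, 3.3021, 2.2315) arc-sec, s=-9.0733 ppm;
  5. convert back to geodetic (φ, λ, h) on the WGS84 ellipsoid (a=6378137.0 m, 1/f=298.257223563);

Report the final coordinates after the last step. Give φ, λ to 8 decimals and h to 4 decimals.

start: φ=-16.167083°, λ=-108.039907°, h=2669.416 m
→ ECEF (a=6378137.000, f=1/298.257222101): X=-1898352.9691, Y=-5828712.8390, Z=-1765236.9027
→ Helmert 7p (PV): X=-1898982.6657, Y=-5828782.7646, Z=-1765419.6915
→ Helmert 7p (PV): X=-1899520.7333, Y=-5828480.8299, Z=-1765150.5494
→ Helmert 7p (PV): X=-1899441.9289, Y=-5828421.8889, Z=-1765381.4143
→ geod (Bowring, a=6378137.000): φ=-16.16818409°, λ=-108.05042687°, h=2767.9395 m

φ=-16.16818409°, λ=-108.05042687°, h=2767.9395 m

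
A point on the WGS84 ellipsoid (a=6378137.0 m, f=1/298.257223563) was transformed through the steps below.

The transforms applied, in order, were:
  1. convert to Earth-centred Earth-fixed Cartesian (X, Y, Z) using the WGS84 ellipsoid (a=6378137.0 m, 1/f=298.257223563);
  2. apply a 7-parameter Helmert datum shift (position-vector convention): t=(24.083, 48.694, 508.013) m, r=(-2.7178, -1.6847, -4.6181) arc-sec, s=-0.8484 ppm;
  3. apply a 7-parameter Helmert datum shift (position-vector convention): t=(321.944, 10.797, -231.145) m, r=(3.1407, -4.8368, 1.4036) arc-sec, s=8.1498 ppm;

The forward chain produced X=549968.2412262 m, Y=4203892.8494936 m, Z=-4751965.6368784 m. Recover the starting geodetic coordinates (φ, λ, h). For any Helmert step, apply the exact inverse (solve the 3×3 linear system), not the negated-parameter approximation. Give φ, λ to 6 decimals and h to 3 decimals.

φ=-48.454326°, λ=82.554112°, h=2275.564 m

start: X=549968.2412, Y=4203892.8495, Z=-4751965.6369 m
→ Helmert⁻¹: X=549558.9972, Y=4203771.6992, Z=-4751772.6623
→ Helmert⁻¹: X=549402.4462, Y=4203801.4890, Z=-4752233.8040
→ geod (Bowring, a=6378137.000): φ=-48.45432600°, λ=82.55411200°, h=2275.5640 m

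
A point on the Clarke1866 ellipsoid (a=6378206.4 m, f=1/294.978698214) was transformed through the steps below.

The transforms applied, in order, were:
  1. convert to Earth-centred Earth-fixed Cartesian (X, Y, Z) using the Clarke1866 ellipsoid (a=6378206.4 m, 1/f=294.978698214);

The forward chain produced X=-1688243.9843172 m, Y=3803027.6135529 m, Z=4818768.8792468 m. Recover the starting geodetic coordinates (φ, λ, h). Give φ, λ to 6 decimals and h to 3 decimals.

start: X=-1688243.9843, Y=3803027.6136, Z=4818768.8792 m
→ geod (Bowring, a=6378206.400): φ=49.38240800°, λ=113.93744200°, h=817.2590 m

φ=49.382408°, λ=113.937442°, h=817.259 m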